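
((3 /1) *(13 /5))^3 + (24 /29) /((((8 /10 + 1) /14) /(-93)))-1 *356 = -480.07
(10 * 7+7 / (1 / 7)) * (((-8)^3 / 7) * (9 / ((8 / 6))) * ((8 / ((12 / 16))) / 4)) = -156672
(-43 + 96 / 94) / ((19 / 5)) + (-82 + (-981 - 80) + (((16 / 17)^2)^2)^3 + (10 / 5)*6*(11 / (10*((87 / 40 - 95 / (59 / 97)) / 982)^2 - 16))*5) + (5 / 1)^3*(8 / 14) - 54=-12100687951532246608277312739343522 / 10271974606803382402220497900687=-1178.03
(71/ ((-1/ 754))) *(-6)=321204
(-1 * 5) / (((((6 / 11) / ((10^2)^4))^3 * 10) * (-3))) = 83187500000000000000000000 / 81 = 1027006172839506172839506.00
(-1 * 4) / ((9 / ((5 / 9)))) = -20 / 81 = -0.25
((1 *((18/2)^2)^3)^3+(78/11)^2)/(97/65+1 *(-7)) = -1180494306610898482125/43318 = -27251819257835045.06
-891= -891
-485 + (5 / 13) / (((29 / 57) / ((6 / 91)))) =-16637185 / 34307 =-484.95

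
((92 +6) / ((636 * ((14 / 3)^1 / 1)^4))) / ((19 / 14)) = 27 / 112784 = 0.00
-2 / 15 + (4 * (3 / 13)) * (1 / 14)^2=-1229 / 9555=-0.13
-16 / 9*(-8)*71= 9088 / 9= 1009.78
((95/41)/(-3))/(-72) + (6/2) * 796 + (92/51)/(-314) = 56444471395/23636664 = 2388.00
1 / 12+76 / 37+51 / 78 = 16111 / 5772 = 2.79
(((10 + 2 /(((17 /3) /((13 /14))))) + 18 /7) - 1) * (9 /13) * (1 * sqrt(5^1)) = 12744 * sqrt(5) /1547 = 18.42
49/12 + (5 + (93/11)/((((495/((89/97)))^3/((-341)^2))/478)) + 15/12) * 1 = 44701121429837/3354415527375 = 13.33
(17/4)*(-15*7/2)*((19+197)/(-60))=3213/4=803.25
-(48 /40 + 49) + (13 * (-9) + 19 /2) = -1577 /10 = -157.70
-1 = -1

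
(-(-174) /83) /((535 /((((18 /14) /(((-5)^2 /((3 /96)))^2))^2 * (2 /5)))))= 7047 /1114032640000000000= 0.00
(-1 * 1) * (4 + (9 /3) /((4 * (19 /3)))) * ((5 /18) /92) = -1565 /125856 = -0.01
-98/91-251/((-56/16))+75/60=26167/364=71.89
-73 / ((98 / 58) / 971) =-2055607 / 49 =-41951.16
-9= -9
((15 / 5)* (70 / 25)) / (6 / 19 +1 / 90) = 14364 / 559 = 25.70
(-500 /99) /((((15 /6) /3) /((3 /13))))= -200 /143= -1.40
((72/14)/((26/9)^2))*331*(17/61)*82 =336370806/72163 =4661.26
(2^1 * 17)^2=1156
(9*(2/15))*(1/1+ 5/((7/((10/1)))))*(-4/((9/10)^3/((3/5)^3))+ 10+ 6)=3040/21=144.76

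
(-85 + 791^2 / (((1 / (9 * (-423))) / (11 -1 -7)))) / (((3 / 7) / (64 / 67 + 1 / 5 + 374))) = -6286529371052854 / 1005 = -6255253105525.23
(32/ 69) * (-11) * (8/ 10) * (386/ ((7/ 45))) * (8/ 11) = -1185792/ 161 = -7365.17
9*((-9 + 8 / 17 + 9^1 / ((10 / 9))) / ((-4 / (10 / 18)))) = 73 / 136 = 0.54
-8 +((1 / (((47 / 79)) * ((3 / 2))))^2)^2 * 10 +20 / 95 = 59910630412 / 7509829059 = 7.98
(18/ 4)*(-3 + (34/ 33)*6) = 315/ 22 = 14.32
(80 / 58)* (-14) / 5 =-112 / 29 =-3.86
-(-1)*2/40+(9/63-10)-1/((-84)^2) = -346001/35280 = -9.81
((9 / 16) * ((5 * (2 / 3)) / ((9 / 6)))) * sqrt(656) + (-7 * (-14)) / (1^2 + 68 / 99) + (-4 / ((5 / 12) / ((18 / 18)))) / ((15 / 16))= 5 * sqrt(41) + 199798 / 4175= 79.87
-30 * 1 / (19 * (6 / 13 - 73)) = 390 / 17917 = 0.02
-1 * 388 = -388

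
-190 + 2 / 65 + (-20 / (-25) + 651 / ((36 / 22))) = 81379 / 390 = 208.66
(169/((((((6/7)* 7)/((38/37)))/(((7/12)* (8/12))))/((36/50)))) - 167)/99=-440948/274725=-1.61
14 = 14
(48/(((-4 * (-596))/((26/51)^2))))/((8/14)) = 1183/129183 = 0.01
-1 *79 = -79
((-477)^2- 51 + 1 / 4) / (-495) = -909913 / 1980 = -459.55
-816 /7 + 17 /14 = -1615 /14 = -115.36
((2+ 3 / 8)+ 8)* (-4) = -83 / 2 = -41.50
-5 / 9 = -0.56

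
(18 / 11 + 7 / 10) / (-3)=-257 / 330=-0.78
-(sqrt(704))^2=-704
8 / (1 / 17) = 136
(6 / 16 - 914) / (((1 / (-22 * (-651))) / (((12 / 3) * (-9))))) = 471057741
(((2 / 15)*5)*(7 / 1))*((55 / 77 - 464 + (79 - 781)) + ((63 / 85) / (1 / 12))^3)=-1323232742 / 614125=-2154.66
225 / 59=3.81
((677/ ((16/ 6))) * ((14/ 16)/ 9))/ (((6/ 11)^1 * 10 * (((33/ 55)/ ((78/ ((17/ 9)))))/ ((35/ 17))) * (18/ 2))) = 23718695/ 332928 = 71.24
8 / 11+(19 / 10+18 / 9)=509 / 110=4.63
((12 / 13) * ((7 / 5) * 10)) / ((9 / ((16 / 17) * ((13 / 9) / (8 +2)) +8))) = 348544 / 29835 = 11.68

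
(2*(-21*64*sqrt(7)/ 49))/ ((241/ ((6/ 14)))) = -1152*sqrt(7)/ 11809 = -0.26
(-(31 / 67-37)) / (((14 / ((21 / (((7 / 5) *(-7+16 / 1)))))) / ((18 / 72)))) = 510 / 469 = 1.09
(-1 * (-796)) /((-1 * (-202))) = 398 /101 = 3.94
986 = 986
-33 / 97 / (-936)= 11 / 30264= 0.00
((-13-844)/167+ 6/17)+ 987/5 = 192.62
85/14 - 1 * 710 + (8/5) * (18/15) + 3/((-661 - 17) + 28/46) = -382807689/545300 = -702.01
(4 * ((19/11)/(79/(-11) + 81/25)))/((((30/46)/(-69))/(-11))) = -552805/271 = -2039.87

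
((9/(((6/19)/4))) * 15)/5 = 342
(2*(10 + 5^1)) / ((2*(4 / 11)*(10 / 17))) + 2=577 / 8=72.12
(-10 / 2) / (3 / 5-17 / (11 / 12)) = 275 / 987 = 0.28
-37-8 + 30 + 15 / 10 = -13.50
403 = 403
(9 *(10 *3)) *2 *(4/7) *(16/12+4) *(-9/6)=-17280/7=-2468.57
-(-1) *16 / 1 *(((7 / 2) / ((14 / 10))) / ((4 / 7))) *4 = 280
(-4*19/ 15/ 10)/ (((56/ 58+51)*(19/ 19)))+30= 3389648/ 113025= 29.99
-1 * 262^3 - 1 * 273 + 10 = -17984991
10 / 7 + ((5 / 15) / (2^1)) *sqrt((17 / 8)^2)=599 / 336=1.78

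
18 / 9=2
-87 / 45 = -29 / 15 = -1.93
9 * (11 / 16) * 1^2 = 99 / 16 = 6.19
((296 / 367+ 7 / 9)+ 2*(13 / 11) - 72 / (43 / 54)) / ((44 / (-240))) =2701894820 / 5728503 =471.66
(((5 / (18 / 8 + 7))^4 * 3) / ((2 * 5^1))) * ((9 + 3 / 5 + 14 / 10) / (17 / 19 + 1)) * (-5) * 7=-29260000 / 5622483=-5.20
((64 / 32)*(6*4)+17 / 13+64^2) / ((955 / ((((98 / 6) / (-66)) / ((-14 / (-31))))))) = -354361 / 148980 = -2.38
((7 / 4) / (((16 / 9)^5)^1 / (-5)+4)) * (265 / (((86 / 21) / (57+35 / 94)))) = 62026343582175 / 4281415744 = 14487.34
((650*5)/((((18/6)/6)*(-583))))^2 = 42250000/339889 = 124.31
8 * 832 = 6656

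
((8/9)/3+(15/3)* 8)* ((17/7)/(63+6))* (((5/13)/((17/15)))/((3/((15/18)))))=68000/508599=0.13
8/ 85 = 0.09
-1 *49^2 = -2401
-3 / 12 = -1 / 4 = -0.25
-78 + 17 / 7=-529 / 7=-75.57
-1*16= -16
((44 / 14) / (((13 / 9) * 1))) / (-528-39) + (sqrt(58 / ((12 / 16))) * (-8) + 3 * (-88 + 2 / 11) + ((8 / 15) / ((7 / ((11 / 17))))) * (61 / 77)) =-1412021108 / 5360355-16 * sqrt(174) / 3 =-333.77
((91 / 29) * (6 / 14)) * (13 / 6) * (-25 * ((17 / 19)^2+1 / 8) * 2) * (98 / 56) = -79053975 / 335008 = -235.98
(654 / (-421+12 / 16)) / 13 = -2616 / 21853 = -0.12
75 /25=3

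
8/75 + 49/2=3691/150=24.61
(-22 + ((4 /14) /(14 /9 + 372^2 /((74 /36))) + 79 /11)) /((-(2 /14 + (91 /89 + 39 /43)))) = 889943071328 /124457557389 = 7.15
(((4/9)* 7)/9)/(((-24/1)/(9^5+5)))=-206689/243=-850.57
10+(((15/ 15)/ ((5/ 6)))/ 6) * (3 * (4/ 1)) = 62/ 5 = 12.40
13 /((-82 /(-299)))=3887 /82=47.40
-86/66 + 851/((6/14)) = 21828/11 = 1984.36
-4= -4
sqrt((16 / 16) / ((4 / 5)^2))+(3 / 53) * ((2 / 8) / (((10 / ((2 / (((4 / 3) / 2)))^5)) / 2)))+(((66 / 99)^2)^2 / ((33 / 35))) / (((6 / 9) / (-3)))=156619 / 157410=0.99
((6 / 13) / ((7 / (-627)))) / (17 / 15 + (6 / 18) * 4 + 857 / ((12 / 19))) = -225720 / 7422233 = -0.03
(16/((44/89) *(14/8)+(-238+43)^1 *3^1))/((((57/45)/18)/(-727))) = 69879240/246943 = 282.98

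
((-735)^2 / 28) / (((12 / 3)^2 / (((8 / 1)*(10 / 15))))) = 6431.25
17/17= 1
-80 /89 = -0.90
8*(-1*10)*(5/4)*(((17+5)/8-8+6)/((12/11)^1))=-275/4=-68.75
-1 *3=-3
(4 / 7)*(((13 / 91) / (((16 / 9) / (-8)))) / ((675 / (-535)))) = 214 / 735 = 0.29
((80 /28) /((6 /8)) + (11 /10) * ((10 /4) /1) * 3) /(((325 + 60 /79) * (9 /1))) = 80027 /19455660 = 0.00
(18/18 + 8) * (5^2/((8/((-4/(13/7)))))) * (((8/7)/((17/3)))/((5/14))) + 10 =-5350/221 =-24.21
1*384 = 384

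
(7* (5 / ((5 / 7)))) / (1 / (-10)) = -490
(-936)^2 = 876096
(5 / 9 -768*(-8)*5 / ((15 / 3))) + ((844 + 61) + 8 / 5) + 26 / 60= 634643 / 90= 7051.59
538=538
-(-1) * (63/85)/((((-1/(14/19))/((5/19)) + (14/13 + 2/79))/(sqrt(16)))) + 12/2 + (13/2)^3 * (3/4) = 11166006495/52859936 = 211.24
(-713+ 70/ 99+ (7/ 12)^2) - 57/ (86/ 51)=-745.75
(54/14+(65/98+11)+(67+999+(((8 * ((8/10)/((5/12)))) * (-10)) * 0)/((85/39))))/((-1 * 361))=-105989/35378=-3.00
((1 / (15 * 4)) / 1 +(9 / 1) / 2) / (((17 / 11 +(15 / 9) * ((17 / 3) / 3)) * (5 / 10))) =26829 / 13940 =1.92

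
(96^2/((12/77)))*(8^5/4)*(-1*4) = -1937768448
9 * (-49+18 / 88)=-19323 / 44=-439.16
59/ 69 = 0.86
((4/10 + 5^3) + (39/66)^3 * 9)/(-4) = -6775161/212960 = -31.81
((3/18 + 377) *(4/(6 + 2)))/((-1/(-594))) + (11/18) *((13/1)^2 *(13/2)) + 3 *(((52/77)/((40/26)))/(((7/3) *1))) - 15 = 10931764391/97020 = 112675.37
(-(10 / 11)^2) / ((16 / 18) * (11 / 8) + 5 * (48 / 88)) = -900 / 4301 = -0.21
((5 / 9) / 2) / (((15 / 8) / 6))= 8 / 9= 0.89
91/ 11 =8.27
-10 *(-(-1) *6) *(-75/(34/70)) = 157500/17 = 9264.71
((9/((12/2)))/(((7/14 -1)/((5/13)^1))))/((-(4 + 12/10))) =75/338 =0.22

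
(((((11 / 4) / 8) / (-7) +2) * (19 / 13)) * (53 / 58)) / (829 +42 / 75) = 11001475 / 3502734144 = 0.00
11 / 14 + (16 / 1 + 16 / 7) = 267 / 14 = 19.07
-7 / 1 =-7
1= 1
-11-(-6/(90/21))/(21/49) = -116/15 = -7.73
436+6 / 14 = 3055 / 7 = 436.43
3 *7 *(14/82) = 147/41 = 3.59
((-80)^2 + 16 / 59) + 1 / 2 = 6400.77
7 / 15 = 0.47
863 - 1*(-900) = 1763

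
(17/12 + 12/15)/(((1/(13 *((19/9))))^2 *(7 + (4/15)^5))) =390105625/1635892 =238.47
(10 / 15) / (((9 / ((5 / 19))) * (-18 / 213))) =-355 / 1539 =-0.23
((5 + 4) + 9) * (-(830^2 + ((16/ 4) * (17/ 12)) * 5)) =-12400710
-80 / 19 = -4.21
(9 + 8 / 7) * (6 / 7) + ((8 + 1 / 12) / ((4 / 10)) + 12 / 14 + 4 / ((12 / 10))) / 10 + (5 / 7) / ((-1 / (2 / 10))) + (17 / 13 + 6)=2797489 / 152880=18.30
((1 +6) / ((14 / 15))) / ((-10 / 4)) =-3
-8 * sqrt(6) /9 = -2.18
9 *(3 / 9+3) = 30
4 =4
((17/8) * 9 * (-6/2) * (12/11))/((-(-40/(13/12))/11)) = -5967/320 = -18.65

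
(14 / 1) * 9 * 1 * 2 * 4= 1008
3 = 3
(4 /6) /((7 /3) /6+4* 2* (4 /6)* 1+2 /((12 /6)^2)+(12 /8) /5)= 60 /587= 0.10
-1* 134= -134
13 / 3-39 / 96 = 377 / 96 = 3.93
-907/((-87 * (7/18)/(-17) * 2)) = -46257/203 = -227.87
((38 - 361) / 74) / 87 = -323 / 6438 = -0.05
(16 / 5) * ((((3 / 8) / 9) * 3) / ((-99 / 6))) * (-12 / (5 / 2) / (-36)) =-8 / 2475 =-0.00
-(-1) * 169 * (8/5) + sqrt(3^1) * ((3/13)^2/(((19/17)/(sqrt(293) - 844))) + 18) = -71334 * sqrt(3)/3211 + 153 * sqrt(879)/3211 + 1352/5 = 233.33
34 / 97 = 0.35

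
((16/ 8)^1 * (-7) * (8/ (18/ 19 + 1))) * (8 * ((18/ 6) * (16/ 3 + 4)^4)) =-10474378.12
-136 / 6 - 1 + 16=-23 / 3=-7.67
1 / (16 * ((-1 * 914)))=-1 / 14624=-0.00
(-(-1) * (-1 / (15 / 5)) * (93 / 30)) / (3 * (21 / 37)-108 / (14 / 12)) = 8029 / 706050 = 0.01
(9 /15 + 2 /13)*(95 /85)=931 /1105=0.84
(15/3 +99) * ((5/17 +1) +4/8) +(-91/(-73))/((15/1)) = 3474887/18615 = 186.67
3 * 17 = 51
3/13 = 0.23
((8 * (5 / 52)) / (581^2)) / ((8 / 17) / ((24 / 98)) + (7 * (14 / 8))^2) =8160 / 544231709567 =0.00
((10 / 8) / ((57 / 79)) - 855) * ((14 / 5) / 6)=-272363 / 684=-398.19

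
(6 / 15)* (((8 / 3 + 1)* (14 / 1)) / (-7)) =-44 / 15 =-2.93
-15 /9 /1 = -5 /3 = -1.67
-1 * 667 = -667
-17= -17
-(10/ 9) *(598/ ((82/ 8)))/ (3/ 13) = -310960/ 1107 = -280.90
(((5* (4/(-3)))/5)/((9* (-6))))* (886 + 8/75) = 132916/6075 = 21.88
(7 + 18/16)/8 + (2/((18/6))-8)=-1213/192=-6.32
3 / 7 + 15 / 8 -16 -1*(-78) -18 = 2593 / 56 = 46.30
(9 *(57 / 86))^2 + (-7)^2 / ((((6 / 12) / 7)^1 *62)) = 10695067 / 229276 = 46.65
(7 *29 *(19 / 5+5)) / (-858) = -406 / 195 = -2.08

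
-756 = -756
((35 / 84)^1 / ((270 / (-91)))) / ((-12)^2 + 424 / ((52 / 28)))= -1183 / 3136320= -0.00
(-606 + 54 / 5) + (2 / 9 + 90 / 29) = -591.87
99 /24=33 /8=4.12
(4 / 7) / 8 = 1 / 14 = 0.07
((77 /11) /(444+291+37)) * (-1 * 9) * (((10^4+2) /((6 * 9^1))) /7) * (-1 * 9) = 15003 /772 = 19.43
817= 817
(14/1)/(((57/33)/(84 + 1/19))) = 245938/361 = 681.27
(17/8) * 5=85/8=10.62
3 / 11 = 0.27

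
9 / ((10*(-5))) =-9 / 50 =-0.18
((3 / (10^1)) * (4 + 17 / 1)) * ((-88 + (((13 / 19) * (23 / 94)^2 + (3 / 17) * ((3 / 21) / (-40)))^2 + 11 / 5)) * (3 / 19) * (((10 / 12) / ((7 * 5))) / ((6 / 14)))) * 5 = -23.71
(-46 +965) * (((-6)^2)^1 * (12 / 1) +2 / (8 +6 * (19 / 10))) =38518966 / 97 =397102.74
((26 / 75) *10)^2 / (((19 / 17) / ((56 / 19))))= 2574208 / 81225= 31.69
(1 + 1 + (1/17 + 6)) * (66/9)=3014/51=59.10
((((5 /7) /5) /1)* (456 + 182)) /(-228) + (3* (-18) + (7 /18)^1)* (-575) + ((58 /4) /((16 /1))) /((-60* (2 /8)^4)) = 184470403 /5985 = 30822.12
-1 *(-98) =98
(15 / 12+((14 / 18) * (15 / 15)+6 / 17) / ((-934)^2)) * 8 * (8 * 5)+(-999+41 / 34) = -39893902645 / 66735234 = -597.79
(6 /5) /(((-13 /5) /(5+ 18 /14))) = -2.90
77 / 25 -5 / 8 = 491 / 200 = 2.46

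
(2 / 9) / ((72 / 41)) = 41 / 324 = 0.13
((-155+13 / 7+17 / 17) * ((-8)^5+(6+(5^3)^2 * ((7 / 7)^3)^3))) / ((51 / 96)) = 584028960 / 119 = 4907806.39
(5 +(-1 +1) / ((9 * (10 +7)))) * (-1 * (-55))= 275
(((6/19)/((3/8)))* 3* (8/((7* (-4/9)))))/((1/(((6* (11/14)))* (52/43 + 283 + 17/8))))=-351050436/40033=-8769.03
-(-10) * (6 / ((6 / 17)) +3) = 200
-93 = -93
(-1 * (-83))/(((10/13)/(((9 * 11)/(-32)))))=-333.82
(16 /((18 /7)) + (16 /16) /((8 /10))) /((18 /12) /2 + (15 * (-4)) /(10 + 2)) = -269 /153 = -1.76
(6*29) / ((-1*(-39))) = 58 / 13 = 4.46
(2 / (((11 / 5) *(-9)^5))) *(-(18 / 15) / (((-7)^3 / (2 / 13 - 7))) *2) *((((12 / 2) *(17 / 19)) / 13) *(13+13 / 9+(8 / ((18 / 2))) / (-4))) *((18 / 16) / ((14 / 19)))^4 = 10377667 / 440918333856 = 0.00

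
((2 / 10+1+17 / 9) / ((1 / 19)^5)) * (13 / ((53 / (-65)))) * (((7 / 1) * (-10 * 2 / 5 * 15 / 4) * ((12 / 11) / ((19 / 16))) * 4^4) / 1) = 1755512363171840 / 583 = 3011170434257.02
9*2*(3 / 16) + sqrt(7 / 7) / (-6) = 77 / 24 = 3.21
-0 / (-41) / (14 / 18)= 0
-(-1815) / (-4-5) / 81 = -605 / 243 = -2.49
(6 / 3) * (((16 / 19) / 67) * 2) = 64 / 1273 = 0.05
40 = 40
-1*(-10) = 10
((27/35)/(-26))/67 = -27/60970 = -0.00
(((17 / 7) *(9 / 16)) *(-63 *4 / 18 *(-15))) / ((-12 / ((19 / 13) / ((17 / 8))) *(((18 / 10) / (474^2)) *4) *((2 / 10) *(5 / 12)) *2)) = -80040825 / 26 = -3078493.27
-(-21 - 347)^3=49836032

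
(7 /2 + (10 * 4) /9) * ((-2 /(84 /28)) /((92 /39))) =-1859 /828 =-2.25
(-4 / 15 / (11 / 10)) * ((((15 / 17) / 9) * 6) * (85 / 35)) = -80 / 231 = -0.35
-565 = -565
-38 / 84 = -19 / 42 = -0.45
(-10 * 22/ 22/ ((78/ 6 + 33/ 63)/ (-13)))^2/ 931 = 38025/ 383116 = 0.10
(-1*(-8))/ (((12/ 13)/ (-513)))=-4446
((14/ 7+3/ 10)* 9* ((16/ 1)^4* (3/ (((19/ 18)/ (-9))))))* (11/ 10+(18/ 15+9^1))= -186253737984/ 475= -392113132.60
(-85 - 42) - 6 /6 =-128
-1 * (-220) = 220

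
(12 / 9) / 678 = 2 / 1017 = 0.00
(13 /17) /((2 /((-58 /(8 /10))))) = -1885 /68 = -27.72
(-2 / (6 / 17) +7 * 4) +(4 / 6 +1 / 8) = 185 / 8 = 23.12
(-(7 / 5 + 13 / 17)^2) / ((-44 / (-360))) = -38.34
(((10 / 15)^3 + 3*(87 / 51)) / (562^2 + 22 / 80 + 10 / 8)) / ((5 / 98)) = 1948240 / 5798923839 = 0.00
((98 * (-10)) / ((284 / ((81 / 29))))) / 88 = -19845 / 181192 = -0.11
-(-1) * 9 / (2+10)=3 / 4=0.75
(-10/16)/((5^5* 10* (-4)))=1/200000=0.00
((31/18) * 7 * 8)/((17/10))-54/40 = 169469/3060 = 55.38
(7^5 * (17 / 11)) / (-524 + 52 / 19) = -5428661 / 108944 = -49.83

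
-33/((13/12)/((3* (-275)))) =326700/13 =25130.77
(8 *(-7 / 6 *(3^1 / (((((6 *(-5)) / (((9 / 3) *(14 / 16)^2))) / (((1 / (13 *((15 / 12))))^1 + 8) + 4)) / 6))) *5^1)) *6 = 302526 / 65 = 4654.25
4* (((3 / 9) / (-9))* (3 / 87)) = -4 / 783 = -0.01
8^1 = 8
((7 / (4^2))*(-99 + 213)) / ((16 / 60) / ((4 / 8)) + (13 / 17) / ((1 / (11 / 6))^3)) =915705 / 96307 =9.51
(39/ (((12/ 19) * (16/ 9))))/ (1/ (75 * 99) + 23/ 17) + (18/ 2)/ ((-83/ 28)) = 20535115149/ 907247104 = 22.63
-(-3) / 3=1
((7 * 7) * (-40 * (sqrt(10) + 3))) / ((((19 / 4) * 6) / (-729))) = 308944.17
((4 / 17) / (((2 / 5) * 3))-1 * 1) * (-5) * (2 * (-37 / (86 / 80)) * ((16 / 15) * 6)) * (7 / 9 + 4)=-3883520 / 459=-8460.83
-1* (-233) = 233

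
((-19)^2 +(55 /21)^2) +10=166636 /441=377.86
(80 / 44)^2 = 400 / 121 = 3.31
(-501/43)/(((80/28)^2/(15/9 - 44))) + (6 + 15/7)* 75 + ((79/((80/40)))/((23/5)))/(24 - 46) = 20431696311/30461200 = 670.74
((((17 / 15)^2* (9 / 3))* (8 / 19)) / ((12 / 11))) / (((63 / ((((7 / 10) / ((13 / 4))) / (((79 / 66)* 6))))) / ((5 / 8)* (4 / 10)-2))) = -0.00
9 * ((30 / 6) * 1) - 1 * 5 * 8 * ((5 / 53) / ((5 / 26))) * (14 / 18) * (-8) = 79705 / 477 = 167.10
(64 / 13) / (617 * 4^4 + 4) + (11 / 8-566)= -2318833441 / 4106856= -564.62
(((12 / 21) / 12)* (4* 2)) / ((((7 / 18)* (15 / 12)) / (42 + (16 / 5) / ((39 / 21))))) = 11136 / 325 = 34.26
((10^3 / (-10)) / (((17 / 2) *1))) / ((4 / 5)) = -250 / 17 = -14.71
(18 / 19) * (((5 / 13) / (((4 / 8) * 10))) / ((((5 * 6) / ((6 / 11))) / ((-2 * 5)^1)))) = -36 / 2717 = -0.01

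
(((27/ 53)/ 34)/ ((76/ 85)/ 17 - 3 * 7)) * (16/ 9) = -2040/ 1604257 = -0.00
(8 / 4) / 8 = 1 / 4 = 0.25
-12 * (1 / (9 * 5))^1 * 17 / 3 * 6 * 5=-136 / 3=-45.33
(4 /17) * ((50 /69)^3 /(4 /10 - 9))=-2500000 /240140079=-0.01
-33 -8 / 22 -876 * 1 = -10003 / 11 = -909.36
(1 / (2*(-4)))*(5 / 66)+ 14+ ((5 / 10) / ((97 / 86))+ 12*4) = 3197611 / 51216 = 62.43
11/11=1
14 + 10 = 24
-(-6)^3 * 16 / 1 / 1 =3456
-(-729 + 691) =38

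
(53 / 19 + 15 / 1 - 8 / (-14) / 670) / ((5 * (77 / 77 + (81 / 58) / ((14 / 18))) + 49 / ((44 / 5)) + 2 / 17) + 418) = 17194120416 / 422996265365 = 0.04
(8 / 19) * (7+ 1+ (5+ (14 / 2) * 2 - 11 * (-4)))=568 / 19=29.89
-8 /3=-2.67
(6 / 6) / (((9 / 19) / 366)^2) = 5373124 / 9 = 597013.78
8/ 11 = 0.73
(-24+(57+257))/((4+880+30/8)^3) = 18560/44776693151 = 0.00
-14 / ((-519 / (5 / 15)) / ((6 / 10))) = 14 / 2595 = 0.01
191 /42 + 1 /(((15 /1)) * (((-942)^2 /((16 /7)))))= 4.55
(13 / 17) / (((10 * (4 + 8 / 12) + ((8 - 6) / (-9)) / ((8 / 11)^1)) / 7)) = 3276 / 28373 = 0.12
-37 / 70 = -0.53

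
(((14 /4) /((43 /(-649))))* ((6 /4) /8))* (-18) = 122661 /688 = 178.29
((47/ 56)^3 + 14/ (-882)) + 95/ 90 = 2577671/ 1580544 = 1.63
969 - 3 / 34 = 32943 / 34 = 968.91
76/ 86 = 38/ 43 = 0.88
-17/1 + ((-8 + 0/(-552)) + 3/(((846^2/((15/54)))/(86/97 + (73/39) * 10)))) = -101533168345/4061330442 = -25.00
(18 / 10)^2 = 81 / 25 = 3.24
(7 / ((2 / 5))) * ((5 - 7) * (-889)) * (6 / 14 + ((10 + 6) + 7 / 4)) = 2262505 / 4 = 565626.25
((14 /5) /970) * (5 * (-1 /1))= -0.01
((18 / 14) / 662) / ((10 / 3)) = 27 / 46340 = 0.00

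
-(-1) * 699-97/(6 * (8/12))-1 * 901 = -905/4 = -226.25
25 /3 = 8.33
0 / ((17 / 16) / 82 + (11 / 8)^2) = 0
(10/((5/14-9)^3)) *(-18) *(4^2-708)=-192.93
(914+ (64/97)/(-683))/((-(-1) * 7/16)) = 2089.14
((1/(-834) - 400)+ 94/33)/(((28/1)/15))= -2602485/12232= -212.76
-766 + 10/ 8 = -3059/ 4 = -764.75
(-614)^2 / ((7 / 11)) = 4146956 / 7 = 592422.29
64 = 64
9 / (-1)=-9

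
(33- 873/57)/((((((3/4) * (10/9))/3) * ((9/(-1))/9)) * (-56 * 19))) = 108/1805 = 0.06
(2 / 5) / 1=2 / 5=0.40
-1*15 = -15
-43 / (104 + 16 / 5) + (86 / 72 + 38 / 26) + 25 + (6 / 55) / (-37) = 3477859973 / 127618920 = 27.25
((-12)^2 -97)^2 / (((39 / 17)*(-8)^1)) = -37553 / 312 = -120.36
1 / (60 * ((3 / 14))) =7 / 90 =0.08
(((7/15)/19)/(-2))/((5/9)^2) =-189/4750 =-0.04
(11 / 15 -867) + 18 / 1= -12724 / 15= -848.27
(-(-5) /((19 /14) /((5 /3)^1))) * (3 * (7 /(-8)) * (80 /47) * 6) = -147000 /893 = -164.61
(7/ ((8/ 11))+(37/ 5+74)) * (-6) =-10923/ 20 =-546.15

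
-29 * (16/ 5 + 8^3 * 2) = -148944/ 5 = -29788.80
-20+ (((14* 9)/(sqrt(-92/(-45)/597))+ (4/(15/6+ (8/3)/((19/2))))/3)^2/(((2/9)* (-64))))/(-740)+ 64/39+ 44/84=32319* sqrt(68655)/43162720+ 8420160819049563/19921839741440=422.86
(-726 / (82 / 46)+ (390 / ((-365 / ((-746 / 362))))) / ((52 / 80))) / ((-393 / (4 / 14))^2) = -41675336 / 195230280273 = -0.00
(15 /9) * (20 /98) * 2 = 100 /147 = 0.68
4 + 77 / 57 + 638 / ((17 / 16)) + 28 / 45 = 8814659 / 14535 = 606.44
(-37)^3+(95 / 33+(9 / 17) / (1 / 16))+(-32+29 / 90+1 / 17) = -852831127 / 16830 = -50673.27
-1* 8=-8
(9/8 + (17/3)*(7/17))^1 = 83/24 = 3.46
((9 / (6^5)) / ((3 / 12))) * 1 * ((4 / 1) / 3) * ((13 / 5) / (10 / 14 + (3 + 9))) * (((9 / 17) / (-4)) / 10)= -0.00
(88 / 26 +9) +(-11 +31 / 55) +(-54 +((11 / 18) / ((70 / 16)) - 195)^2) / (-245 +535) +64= 809372341223 / 4114860750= 196.69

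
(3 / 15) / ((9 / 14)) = 14 / 45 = 0.31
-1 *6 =-6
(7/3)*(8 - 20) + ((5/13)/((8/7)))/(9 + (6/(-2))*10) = -8741/312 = -28.02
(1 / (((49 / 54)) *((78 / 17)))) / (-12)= -51 / 2548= -0.02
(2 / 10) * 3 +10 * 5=253 / 5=50.60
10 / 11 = 0.91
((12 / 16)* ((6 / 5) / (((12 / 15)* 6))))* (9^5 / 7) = 177147 / 112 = 1581.67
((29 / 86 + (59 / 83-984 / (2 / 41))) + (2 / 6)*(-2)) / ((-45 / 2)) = 431955041 / 481815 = 896.52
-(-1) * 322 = 322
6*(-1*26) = -156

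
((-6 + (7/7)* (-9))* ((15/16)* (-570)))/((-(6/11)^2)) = -862125/32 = -26941.41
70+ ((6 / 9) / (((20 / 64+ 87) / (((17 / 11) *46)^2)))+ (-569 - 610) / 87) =1397634979 / 14706219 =95.04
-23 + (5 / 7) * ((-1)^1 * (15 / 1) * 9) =-119.43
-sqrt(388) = -2* sqrt(97) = -19.70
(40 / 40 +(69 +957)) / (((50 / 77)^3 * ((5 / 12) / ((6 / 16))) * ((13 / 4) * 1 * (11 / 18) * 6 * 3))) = 29508633 / 312500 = 94.43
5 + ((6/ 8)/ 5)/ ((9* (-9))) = 2699/ 540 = 5.00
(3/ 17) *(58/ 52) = 87/ 442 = 0.20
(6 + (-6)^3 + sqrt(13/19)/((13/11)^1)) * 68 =-14280 + 748 * sqrt(247)/247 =-14232.41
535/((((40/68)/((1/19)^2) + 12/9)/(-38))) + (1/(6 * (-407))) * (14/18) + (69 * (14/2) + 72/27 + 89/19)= 899265006053/2275404318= 395.21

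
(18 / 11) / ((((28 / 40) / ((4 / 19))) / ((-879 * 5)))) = -3164400 / 1463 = -2162.95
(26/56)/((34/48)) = 78/119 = 0.66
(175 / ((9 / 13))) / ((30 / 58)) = 13195 / 27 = 488.70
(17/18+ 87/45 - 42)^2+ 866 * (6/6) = 2396.55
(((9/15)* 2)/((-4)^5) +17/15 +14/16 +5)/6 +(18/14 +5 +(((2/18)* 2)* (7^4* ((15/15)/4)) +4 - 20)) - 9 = 7473229/64512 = 115.84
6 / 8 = 3 / 4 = 0.75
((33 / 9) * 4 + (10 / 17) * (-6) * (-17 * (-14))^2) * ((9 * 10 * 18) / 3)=-107948880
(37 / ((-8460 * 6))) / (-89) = 0.00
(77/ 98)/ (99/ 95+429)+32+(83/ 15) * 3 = 12635503/ 259980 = 48.60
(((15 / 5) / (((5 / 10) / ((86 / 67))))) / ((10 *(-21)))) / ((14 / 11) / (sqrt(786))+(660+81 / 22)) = -986969196 / 17861088080395+344 *sqrt(786) / 2551584011485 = -0.00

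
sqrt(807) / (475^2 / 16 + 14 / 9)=0.00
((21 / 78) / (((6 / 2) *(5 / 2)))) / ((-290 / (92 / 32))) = -161 / 452400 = -0.00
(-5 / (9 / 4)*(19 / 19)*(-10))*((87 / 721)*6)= 11600 / 721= 16.09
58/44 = 29/22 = 1.32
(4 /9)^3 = 64 /729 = 0.09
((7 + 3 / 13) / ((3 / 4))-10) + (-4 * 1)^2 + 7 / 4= 2713 / 156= 17.39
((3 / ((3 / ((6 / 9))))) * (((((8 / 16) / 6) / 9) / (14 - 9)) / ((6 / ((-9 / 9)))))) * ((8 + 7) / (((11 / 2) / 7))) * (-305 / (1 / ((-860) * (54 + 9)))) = -64912.63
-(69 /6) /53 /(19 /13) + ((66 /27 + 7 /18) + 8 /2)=20195 /3021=6.68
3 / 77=0.04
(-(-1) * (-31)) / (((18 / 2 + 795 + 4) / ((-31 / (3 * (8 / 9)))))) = 2883 / 6464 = 0.45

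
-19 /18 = -1.06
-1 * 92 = -92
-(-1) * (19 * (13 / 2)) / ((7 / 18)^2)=40014 / 49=816.61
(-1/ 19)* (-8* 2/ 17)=16/ 323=0.05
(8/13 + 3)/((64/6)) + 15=6381/416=15.34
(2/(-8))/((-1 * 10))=1/40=0.02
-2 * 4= -8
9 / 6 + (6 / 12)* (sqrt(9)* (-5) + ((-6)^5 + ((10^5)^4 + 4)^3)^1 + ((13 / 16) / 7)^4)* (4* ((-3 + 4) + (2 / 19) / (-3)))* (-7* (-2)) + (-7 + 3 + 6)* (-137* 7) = 2884785493333333333679507592533333333347180303701333333310837962967053 / 106774528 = 27017543859649122810259650000000000000000000000000000000000000.00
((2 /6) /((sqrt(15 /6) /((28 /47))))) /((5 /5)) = 0.13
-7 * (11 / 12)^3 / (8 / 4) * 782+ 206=-3286979 / 1728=-1902.19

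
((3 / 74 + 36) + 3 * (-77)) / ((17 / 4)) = -28854 / 629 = -45.87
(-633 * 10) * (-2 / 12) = 1055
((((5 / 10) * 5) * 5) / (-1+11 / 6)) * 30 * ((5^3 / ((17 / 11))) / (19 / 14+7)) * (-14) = -13475000 / 221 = -60972.85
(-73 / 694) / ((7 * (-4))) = 73 / 19432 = 0.00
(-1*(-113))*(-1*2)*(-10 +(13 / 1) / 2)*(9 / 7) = 1017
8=8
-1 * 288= -288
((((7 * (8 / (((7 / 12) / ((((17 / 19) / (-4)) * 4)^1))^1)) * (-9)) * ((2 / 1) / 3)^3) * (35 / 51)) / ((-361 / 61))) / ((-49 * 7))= 78080 / 1008273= 0.08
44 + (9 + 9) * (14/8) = 151/2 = 75.50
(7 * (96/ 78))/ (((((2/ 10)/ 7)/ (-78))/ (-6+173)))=-3927840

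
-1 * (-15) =15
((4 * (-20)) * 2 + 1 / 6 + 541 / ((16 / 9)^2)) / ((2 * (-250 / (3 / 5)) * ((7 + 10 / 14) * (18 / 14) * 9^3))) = -426839 / 226748160000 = -0.00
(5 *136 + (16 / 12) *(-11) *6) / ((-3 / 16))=-9472 / 3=-3157.33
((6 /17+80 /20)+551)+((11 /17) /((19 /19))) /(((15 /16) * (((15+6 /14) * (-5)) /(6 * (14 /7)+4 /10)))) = 95571029 /172125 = 555.24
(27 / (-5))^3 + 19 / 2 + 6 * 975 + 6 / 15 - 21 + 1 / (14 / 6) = 9943263 / 1750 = 5681.86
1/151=0.01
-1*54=-54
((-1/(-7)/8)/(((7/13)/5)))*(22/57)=715/11172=0.06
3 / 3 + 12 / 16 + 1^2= 11 / 4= 2.75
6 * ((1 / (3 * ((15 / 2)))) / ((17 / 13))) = 0.20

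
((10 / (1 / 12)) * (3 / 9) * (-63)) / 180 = -14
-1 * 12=-12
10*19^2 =3610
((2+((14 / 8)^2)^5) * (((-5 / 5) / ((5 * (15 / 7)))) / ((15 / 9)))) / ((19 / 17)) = -33864115719 / 2490368000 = -13.60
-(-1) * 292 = 292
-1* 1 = -1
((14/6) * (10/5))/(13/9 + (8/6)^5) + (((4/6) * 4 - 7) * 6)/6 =-14473/4125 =-3.51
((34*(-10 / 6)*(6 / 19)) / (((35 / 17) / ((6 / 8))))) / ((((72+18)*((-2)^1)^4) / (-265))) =15317 / 12768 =1.20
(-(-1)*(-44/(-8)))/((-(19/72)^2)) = -28512/361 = -78.98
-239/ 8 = -29.88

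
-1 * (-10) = 10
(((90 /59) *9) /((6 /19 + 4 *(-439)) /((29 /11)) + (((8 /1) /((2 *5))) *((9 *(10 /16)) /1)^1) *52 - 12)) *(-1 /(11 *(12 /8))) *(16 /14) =297540 /138911311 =0.00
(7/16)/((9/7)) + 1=1.34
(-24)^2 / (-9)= -64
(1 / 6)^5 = 1 / 7776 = 0.00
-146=-146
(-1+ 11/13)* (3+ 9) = -24/13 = -1.85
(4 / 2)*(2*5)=20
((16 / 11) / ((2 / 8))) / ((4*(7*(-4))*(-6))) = 2 / 231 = 0.01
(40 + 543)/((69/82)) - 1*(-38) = 50428/69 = 730.84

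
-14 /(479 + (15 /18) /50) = -840 /28741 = -0.03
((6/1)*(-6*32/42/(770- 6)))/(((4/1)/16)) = -192/1337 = -0.14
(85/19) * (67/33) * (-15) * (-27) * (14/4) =12875.06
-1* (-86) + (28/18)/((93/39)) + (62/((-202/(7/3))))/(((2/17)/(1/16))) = 77793755/901728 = 86.27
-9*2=-18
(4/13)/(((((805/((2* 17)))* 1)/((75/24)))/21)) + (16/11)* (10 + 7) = 25.58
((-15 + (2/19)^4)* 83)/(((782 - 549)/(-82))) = 13304361994/30364793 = 438.15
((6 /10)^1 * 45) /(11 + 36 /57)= 513 /221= 2.32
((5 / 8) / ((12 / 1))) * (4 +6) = 25 / 48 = 0.52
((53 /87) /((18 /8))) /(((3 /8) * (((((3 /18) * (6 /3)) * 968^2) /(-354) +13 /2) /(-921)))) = 61439296 /80920527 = 0.76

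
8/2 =4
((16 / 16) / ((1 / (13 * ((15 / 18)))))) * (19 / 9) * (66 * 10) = 135850 / 9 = 15094.44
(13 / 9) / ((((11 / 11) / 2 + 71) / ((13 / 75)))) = 26 / 7425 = 0.00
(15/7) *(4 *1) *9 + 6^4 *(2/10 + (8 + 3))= 510732/35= 14592.34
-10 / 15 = -2 / 3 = -0.67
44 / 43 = 1.02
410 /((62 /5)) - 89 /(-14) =39.42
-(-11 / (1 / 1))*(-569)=-6259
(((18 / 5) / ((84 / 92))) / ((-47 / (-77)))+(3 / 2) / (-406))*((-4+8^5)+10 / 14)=282542483583 / 1335740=211525.06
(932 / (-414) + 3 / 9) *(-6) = 794 / 69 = 11.51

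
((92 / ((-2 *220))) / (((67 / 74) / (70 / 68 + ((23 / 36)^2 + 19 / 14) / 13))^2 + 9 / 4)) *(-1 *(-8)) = -549891662100769840 / 938151446354243451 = -0.59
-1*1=-1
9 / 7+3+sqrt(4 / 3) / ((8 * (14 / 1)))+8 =sqrt(3) / 168+86 / 7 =12.30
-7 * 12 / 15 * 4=-22.40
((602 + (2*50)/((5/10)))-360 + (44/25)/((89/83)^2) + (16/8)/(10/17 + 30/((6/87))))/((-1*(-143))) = 130077822416/41938328575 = 3.10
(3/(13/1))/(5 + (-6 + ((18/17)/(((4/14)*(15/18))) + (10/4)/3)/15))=-22950/64441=-0.36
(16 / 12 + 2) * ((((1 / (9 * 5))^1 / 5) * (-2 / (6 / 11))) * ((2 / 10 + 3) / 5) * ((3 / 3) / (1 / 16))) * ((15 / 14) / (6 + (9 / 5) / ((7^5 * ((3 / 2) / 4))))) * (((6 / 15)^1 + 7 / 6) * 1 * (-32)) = 2542217216 / 510536925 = 4.98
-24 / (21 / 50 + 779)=-1200 / 38971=-0.03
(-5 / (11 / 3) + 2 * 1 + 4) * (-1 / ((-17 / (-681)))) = -2043 / 11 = -185.73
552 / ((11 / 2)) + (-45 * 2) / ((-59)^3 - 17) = 113379087 / 1129678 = 100.36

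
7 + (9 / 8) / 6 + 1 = 8.19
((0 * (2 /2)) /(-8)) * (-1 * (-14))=0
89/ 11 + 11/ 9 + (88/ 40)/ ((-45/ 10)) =1456/ 165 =8.82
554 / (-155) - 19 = -3499 / 155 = -22.57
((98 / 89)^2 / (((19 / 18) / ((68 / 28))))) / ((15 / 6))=839664 / 752495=1.12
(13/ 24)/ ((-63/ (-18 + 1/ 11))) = 2561/ 16632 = 0.15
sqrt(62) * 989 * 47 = 46483 * sqrt(62) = 366007.51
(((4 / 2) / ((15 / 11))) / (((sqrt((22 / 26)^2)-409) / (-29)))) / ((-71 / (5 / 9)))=-4147 / 5085801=-0.00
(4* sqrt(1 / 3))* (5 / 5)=4* sqrt(3) / 3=2.31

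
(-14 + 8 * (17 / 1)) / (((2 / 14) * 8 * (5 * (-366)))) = -7 / 120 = -0.06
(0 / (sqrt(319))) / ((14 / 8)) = 0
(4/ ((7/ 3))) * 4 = 48/ 7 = 6.86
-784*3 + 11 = -2341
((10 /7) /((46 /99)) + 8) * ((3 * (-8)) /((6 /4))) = -28528 /161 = -177.19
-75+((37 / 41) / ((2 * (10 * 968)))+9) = -52388123 / 793760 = -66.00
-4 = -4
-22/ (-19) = 22/ 19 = 1.16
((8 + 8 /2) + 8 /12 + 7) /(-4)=-59 /12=-4.92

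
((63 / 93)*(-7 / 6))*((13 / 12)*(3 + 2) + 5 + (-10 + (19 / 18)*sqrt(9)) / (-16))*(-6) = 51009 / 992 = 51.42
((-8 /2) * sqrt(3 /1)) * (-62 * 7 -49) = 1932 * sqrt(3) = 3346.32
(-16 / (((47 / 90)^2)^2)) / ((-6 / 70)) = 12247200000 / 4879681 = 2509.84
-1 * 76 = -76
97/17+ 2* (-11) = -277/17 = -16.29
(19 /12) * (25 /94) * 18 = 1425 /188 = 7.58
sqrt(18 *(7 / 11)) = 3 *sqrt(154) / 11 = 3.38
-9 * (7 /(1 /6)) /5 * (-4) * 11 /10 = 8316 /25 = 332.64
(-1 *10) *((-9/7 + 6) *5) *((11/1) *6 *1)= -108900/7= -15557.14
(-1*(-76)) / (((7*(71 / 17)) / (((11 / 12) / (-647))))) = -3553 / 964677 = -0.00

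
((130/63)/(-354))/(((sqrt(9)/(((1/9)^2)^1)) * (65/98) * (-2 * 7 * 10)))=1/3870990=0.00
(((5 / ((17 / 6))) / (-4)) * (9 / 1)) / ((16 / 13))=-1755 / 544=-3.23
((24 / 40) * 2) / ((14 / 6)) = 18 / 35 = 0.51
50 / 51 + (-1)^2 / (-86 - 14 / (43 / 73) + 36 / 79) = 18393353 / 18937932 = 0.97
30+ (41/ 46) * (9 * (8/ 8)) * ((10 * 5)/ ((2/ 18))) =83715/ 23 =3639.78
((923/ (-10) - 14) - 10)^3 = -1573037747/ 1000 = -1573037.75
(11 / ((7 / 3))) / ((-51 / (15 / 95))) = -33 / 2261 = -0.01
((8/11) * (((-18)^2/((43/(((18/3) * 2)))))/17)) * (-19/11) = -590976/88451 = -6.68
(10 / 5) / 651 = 2 / 651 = 0.00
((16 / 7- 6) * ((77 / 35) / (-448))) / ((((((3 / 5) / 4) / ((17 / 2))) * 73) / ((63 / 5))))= 7293 / 40880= 0.18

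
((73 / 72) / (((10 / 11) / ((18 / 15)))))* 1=803 / 600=1.34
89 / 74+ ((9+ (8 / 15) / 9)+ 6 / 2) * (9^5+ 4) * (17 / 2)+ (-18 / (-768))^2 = 495378371841947 / 81838080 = 6053152.42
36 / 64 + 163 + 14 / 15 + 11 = 42119 / 240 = 175.50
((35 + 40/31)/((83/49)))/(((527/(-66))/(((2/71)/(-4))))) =0.02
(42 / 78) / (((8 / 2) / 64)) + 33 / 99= 349 / 39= 8.95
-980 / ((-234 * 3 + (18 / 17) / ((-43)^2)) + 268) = 7701085 / 3410476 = 2.26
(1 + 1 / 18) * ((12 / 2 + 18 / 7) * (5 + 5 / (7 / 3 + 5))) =11875 / 231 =51.41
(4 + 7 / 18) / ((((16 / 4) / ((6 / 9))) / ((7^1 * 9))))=46.08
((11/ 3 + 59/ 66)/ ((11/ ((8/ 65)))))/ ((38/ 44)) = 2408/ 40755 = 0.06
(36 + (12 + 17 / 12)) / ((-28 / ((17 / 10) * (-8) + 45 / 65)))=22.78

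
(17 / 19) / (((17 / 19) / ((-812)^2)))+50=659394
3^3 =27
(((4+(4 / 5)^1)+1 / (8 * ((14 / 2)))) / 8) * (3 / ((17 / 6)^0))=4047 / 2240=1.81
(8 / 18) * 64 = 256 / 9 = 28.44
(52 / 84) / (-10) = -13 / 210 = -0.06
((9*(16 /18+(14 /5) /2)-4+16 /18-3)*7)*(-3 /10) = -30.43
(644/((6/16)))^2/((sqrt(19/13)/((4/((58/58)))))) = 106172416* sqrt(247)/171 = 9758073.08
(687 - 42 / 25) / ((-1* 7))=-17133 / 175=-97.90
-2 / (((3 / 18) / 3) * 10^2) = -9 / 25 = -0.36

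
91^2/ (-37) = -8281/ 37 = -223.81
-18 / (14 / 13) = -16.71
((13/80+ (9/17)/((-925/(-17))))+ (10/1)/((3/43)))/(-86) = -1.67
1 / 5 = 0.20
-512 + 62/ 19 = -9666/ 19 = -508.74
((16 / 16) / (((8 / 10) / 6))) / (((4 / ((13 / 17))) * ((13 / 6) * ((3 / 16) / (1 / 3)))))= 20 / 17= 1.18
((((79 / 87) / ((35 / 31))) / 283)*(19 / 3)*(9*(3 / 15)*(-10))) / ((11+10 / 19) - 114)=1768178 / 559266015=0.00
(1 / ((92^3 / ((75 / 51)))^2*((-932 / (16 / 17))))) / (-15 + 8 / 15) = 9375 / 37655584372593230848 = 0.00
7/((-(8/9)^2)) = -567/64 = -8.86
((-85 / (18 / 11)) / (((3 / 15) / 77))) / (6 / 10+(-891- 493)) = 1799875 / 124506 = 14.46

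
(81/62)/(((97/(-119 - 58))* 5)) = -14337/30070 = -0.48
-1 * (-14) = 14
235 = 235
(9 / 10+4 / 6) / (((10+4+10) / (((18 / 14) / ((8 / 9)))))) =423 / 4480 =0.09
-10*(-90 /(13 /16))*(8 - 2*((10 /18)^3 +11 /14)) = 49688000 /7371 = 6741.01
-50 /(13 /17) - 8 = -954 /13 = -73.38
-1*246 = -246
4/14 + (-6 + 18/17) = -554/119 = -4.66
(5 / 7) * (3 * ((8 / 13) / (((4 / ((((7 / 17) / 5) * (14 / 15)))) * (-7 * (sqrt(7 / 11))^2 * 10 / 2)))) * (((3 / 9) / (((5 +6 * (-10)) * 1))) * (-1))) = -0.00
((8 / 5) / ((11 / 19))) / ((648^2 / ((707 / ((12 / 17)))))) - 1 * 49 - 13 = -2147580599 / 34642080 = -61.99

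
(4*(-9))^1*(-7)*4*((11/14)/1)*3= 2376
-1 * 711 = -711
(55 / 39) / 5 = 11 / 39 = 0.28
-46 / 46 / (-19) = 1 / 19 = 0.05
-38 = -38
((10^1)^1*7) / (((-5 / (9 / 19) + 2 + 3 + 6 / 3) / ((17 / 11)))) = -5355 / 176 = -30.43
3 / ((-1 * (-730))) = 3 / 730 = 0.00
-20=-20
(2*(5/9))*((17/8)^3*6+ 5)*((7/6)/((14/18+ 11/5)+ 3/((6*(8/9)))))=2803325/122352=22.91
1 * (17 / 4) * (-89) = -1513 / 4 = -378.25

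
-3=-3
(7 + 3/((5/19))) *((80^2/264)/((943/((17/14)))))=5440/9471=0.57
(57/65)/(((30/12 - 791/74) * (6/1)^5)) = -703/51049440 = -0.00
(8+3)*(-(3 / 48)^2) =-0.04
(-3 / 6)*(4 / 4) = -1 / 2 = -0.50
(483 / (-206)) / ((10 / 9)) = -4347 / 2060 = -2.11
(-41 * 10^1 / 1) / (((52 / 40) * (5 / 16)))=-13120 / 13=-1009.23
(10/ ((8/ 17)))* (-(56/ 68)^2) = -245/ 17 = -14.41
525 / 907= 0.58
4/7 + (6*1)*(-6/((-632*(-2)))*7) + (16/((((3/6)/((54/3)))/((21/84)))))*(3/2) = 478615/2212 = 216.37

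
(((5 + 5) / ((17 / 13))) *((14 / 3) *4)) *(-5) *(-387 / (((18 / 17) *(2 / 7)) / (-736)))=-2015977600 / 3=-671992533.33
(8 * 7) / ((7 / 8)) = 64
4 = 4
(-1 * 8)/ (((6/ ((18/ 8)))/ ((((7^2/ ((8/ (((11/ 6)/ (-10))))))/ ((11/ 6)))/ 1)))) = 147/ 80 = 1.84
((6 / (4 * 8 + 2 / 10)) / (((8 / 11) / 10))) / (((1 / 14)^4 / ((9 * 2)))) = 40748400 / 23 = 1771669.57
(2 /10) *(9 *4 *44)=1584 /5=316.80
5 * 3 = 15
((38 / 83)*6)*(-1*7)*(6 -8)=3192 / 83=38.46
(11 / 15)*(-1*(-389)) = 4279 / 15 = 285.27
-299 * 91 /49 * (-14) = 7774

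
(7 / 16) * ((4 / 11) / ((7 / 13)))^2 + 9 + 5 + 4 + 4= 18803 / 847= 22.20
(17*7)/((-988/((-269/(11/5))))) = 160055/10868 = 14.73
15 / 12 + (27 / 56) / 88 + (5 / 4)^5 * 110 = 13283871 / 39424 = 336.95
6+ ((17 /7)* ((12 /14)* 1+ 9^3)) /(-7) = -247.22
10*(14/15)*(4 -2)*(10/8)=70/3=23.33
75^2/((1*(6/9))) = 16875/2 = 8437.50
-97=-97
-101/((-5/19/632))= 1212808/5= 242561.60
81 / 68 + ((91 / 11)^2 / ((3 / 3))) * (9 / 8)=1286595 / 16456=78.18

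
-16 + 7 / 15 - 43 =-878 / 15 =-58.53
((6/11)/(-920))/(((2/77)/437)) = -399/40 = -9.98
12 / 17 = 0.71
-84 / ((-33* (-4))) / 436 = -7 / 4796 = -0.00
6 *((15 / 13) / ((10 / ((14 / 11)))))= 126 / 143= 0.88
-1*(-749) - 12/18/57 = 128077/171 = 748.99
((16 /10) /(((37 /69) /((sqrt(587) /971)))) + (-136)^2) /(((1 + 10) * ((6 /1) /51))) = 4692 * sqrt(587) /1975985 + 157216 /11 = 14292.42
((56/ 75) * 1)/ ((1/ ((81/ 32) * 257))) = 48573/ 100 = 485.73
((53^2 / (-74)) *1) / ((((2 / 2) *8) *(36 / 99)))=-30899 / 2368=-13.05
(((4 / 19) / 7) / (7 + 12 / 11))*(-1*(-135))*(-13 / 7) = -77220 / 82859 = -0.93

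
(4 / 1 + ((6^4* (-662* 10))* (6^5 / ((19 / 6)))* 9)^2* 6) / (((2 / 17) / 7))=4633340545435102918528290718 / 361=12834738353005825259081140.00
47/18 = 2.61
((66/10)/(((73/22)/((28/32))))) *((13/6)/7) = 1573/2920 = 0.54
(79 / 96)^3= 493039 / 884736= 0.56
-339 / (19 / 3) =-1017 / 19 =-53.53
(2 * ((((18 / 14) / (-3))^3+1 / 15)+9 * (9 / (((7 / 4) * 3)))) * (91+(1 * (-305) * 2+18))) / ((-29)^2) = -26492212 / 1442315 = -18.37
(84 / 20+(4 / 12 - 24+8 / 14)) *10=-3968 / 21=-188.95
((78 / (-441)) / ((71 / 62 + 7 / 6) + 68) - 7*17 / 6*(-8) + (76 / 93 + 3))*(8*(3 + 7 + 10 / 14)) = 74487010200 / 5348399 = 13926.97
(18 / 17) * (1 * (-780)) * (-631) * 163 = 1444056120 / 17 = 84944477.65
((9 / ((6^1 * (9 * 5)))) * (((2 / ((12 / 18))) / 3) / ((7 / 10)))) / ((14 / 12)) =2 / 49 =0.04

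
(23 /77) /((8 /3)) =69 /616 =0.11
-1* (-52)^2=-2704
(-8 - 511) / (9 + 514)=-519 / 523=-0.99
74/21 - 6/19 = 1280/399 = 3.21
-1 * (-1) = 1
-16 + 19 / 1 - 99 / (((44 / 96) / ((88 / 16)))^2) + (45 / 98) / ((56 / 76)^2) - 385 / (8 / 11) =-141961807 / 9604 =-14781.53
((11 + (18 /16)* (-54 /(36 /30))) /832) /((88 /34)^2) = -91613 /12886016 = -0.01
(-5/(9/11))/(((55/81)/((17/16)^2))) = -2601/256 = -10.16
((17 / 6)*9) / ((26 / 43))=42.17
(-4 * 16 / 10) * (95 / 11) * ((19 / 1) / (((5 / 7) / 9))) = -13232.29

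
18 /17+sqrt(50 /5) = 18 /17+sqrt(10) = 4.22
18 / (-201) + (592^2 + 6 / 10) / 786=117382061 / 263310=445.79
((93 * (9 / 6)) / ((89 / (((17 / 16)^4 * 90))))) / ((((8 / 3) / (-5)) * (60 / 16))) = -1048606155 / 11665408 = -89.89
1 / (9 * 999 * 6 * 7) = 1 / 377622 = 0.00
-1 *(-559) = 559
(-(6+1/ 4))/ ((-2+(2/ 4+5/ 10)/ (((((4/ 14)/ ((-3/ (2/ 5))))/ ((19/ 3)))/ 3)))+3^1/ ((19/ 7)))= 475/ 37973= 0.01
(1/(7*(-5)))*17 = -17/35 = -0.49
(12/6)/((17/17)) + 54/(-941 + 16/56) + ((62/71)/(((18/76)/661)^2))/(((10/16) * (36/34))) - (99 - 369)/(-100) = 2335421092848077/227222010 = 10278146.44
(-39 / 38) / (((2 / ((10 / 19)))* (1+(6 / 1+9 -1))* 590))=-13 / 425980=-0.00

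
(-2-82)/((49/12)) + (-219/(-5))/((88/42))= 513/1540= 0.33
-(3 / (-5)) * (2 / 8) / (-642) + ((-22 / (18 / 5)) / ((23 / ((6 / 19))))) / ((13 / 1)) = -487843 / 72944040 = -0.01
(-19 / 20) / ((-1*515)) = 19 / 10300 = 0.00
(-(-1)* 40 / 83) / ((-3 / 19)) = -760 / 249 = -3.05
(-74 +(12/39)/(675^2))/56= -219155623/165847500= -1.32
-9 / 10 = -0.90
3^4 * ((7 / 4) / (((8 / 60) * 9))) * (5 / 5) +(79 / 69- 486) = -202435 / 552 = -366.73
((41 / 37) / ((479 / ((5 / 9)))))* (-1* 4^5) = -209920 / 159507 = -1.32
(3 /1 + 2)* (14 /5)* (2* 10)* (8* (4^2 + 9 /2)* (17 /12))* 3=195160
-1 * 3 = -3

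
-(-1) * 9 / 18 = 1 / 2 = 0.50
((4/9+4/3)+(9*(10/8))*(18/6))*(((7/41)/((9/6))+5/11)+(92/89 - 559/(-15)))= 1662862433/1204170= 1380.92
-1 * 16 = -16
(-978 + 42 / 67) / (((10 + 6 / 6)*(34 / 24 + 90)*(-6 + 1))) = 785808 / 4042445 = 0.19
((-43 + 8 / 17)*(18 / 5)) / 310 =-6507 / 13175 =-0.49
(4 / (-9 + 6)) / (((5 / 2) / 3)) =-8 / 5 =-1.60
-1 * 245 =-245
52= 52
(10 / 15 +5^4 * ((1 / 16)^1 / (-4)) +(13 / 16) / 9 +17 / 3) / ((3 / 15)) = -9625 / 576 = -16.71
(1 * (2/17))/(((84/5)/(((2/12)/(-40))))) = -1/34272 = -0.00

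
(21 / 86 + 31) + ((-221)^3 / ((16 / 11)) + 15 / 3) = -5105471317 / 688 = -7420743.19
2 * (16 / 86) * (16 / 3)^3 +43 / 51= 1130753 / 19737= 57.29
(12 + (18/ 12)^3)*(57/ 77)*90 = 315495/ 308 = 1024.33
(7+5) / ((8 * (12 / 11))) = 11 / 8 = 1.38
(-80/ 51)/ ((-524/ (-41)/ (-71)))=58220/ 6681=8.71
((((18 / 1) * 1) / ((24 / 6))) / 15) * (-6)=-9 / 5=-1.80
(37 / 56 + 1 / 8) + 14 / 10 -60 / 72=142 / 105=1.35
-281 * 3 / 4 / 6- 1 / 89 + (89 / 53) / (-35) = -46469903 / 1320760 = -35.18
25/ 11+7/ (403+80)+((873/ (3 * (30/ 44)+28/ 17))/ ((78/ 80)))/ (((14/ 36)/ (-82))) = -4876781389384/ 95384289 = -51127.72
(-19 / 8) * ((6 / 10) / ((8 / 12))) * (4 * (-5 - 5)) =171 / 2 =85.50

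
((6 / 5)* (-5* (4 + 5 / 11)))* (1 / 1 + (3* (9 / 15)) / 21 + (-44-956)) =1468404 / 55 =26698.25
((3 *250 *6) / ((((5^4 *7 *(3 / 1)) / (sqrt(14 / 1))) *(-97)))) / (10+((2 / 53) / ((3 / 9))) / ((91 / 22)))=-4134 *sqrt(14) / 11727785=-0.00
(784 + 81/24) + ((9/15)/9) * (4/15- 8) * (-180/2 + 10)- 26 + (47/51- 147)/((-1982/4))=4869610721/6064920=802.91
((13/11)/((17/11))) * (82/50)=533/425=1.25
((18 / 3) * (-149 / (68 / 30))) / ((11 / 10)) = -67050 / 187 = -358.56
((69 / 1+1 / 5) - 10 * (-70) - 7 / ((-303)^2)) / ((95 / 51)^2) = 102045142531 / 460320125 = 221.68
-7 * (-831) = 5817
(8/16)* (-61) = -61/2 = -30.50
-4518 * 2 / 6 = -1506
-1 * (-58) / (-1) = -58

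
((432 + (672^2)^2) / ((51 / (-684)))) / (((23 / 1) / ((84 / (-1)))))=3905631152914176 / 391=9988826478041.37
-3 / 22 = -0.14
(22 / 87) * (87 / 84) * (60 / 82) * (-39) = -7.47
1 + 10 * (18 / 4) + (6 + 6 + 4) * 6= 142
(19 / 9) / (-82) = -19 / 738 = -0.03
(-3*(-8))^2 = 576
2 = 2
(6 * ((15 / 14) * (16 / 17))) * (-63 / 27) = -240 / 17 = -14.12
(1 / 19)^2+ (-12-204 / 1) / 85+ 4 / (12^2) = -2.51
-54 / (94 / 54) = -1458 / 47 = -31.02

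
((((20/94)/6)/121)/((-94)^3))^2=25/200805723656549453376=0.00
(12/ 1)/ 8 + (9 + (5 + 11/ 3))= 115/ 6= 19.17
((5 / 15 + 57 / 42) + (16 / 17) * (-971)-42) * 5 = -3406465 / 714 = -4770.96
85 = 85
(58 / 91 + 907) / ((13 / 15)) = 1238925 / 1183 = 1047.27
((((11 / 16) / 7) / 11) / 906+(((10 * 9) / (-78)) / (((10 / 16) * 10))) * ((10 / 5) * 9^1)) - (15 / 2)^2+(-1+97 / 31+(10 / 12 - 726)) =-53339114099 / 68155360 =-782.61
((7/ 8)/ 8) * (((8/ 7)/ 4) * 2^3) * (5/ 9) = 5/ 36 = 0.14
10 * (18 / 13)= 180 / 13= 13.85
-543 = -543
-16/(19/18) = -288/19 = -15.16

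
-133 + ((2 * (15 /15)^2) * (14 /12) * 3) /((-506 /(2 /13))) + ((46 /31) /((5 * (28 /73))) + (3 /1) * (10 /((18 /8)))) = -2545708547 /21411390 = -118.90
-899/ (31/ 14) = -406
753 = 753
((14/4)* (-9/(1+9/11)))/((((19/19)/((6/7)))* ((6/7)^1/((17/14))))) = -1683/80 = -21.04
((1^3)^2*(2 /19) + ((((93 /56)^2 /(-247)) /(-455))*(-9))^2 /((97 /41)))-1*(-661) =7965465423815495925321 /12048709740289331200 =661.11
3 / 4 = 0.75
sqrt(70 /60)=sqrt(42) /6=1.08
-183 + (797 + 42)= 656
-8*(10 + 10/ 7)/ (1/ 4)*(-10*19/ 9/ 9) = 486400/ 567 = 857.85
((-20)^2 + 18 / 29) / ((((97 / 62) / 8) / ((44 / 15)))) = 253551232 / 42195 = 6009.04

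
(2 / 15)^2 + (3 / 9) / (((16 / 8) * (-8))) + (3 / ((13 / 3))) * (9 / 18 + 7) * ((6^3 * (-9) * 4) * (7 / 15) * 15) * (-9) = 119042783857 / 46800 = 2543649.23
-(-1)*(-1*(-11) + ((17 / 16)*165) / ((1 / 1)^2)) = 186.31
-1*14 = -14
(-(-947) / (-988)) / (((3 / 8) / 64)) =-121216 / 741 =-163.58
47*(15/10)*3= 423/2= 211.50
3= 3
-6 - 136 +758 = 616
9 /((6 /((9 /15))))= 9 /10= 0.90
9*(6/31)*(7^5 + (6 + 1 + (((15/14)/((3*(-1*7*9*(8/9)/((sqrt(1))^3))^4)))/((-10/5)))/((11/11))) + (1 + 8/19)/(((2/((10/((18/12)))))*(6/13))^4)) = 26292172626978259/729857286144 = 36023.72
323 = 323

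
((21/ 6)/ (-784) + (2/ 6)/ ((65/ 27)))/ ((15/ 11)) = 21461/ 218400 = 0.10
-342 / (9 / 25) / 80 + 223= 1689 / 8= 211.12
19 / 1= 19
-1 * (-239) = 239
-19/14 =-1.36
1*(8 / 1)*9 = 72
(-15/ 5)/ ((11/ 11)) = -3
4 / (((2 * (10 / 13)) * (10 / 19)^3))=89167 / 5000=17.83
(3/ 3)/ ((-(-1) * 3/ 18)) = 6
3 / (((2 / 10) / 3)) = 45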